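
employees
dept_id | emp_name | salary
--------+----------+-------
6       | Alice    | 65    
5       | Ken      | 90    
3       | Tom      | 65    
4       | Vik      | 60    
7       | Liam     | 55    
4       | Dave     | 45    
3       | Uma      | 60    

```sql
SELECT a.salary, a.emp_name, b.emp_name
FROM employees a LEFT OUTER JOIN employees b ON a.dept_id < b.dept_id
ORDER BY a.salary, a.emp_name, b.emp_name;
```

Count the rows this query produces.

LEFT JOIN keeps every row from `employees a`; unmatched rows get NULL for `employees b`'s columns.
Matching on a.dept_id < b.dept_id.
- dept_id=6: 1 matching b row(s), so 1 row(s) emitted.
- dept_id=5: 2 matching b row(s), so 2 row(s) emitted.
- dept_id=3: 5 matching b row(s), so 5 row(s) emitted.
- dept_id=4: 3 matching b row(s), so 3 row(s) emitted.
- dept_id=7: no b row matches, row kept with b columns NULL.
- dept_id=4: 3 matching b row(s), so 3 row(s) emitted.
- dept_id=3: 5 matching b row(s), so 5 row(s) emitted.
Total: 19 matched + 1 padded = 20 rows.

20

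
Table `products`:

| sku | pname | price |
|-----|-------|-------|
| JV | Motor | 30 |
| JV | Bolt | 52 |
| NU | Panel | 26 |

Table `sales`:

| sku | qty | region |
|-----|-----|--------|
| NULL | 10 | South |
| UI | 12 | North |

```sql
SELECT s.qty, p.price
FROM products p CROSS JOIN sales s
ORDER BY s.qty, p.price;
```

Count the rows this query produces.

CROSS JOIN pairs every row of `products` with every row of `sales`: 3 × 2 = 6 rows.

6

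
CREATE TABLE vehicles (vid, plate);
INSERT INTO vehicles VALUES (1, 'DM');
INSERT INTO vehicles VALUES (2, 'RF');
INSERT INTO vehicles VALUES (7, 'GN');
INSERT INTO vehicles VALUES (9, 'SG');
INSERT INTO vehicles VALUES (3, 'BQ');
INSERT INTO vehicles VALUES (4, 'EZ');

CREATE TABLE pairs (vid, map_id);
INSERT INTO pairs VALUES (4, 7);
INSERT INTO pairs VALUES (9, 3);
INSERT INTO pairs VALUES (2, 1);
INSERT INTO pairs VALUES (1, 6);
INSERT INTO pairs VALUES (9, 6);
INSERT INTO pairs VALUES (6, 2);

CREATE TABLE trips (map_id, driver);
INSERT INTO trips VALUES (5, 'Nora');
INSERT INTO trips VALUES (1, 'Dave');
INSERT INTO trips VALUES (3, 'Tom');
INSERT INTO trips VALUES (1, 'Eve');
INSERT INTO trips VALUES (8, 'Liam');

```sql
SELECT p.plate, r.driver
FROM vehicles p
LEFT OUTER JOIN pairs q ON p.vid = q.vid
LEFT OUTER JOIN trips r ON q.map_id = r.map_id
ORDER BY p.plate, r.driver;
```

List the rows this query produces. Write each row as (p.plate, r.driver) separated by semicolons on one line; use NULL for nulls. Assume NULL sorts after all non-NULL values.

(BQ, NULL); (DM, NULL); (EZ, NULL); (GN, NULL); (RF, Dave); (RF, Eve); (SG, Tom); (SG, NULL)

Step 1 — p LEFT JOIN q on vid → 7 row(s).
Then LEFT JOIN `trips r` on map_id: each of those 7 rows is kept; rows whose q.map_id has no match in r get NULL for r's columns.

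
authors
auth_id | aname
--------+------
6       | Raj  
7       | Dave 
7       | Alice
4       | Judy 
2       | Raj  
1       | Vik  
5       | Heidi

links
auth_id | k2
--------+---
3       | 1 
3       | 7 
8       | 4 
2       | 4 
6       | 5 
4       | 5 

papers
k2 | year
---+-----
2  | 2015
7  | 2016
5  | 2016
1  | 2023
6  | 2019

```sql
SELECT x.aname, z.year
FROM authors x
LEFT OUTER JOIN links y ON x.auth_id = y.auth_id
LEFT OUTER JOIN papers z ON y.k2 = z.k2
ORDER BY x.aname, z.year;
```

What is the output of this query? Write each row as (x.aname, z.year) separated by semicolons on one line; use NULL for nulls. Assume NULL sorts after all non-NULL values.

Evaluate left to right. First `authors x LEFT JOIN links y` on auth_id: 7 row(s).
Then LEFT JOIN `papers z` on k2: each of those 7 rows is kept; rows whose y.k2 has no match in z get NULL for z's columns.

(Alice, NULL); (Dave, NULL); (Heidi, NULL); (Judy, 2016); (Raj, 2016); (Raj, NULL); (Vik, NULL)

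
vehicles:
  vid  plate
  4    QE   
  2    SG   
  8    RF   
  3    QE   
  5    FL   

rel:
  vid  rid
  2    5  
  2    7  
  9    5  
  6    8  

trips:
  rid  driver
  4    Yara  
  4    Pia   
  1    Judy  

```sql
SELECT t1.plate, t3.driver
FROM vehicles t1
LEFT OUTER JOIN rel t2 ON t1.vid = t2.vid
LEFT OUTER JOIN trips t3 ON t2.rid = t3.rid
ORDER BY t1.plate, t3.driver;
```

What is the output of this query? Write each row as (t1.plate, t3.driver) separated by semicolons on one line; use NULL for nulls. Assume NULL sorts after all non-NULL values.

(FL, NULL); (QE, NULL); (QE, NULL); (RF, NULL); (SG, NULL); (SG, NULL)

Evaluate left to right. First `vehicles t1 LEFT JOIN rel t2` on vid: 6 row(s).
Then LEFT JOIN `trips t3` on rid: each of those 6 rows is kept; rows whose t2.rid has no match in t3 get NULL for t3's columns.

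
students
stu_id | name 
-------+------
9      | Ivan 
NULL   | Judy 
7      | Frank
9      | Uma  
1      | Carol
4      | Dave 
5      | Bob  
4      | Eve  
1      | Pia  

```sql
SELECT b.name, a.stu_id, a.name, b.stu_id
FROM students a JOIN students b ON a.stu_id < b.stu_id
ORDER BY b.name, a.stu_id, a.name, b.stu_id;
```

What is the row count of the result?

INNER JOIN keeps only pairs where the ON condition holds.
Matching on a.stu_id < b.stu_id. A NULL in a compared column never satisfies the condition.
- a[0] stu_id=9 → no match; dropped.
- a[1] stu_id=NULL → no match; dropped.
- a[2] stu_id=7 → 2 match(es) in b → 2 row(s).
- a[3] stu_id=9 → no match; dropped.
- a[4] stu_id=1 → 6 match(es) in b → 6 row(s).
- a[5] stu_id=4 → 4 match(es) in b → 4 row(s).
- a[6] stu_id=5 → 3 match(es) in b → 3 row(s).
- a[7] stu_id=4 → 4 match(es) in b → 4 row(s).
- a[8] stu_id=1 → 6 match(es) in b → 6 row(s).
Total: 25 rows.

25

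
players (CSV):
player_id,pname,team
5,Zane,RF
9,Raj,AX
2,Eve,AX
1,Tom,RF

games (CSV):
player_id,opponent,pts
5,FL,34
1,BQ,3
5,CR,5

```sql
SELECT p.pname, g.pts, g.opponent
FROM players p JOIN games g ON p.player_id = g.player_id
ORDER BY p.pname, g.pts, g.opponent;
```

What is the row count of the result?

3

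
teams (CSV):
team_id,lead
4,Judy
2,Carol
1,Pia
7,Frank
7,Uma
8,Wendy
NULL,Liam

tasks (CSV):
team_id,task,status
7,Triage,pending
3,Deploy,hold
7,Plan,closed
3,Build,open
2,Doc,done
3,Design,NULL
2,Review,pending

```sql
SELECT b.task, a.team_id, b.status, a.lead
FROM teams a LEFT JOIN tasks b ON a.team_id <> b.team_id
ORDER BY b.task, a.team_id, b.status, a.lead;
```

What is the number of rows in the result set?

37

LEFT JOIN keeps every row from `teams`; unmatched rows get NULL for `tasks`'s columns.
Matching on a.team_id <> b.team_id. A NULL in a compared column never satisfies the condition.
- a row (team_id=4): matches 7 b row(s) → 7 output row(s).
- a row (team_id=2): matches 5 b row(s) → 5 output row(s).
- a row (team_id=1): matches 7 b row(s) → 7 output row(s).
- a row (team_id=7): matches 5 b row(s) → 5 output row(s).
- a row (team_id=7): matches 5 b row(s) → 5 output row(s).
- a row (team_id=8): matches 7 b row(s) → 7 output row(s).
- a row (team_id=NULL): no match → kept, b columns NULL.
Total: 36 matched + 1 padded = 37 rows.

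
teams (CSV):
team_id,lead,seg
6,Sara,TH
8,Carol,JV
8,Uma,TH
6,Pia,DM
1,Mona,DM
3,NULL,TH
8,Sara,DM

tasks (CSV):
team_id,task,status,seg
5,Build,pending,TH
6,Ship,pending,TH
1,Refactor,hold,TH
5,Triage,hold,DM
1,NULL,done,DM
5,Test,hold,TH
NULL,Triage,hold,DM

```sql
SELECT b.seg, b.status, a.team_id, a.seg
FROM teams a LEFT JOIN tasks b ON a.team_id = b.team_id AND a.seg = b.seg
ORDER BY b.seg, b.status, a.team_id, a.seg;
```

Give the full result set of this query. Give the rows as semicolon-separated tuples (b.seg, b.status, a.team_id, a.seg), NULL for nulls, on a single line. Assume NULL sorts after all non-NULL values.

LEFT JOIN keeps every row from `teams`; unmatched rows get NULL for `tasks`'s columns.
Matching on a.team_id = b.team_id AND a.seg = b.seg. A NULL in a compared column never satisfies the condition.
- team_id=6, seg=TH: 1 matching b row(s), so 1 row(s) emitted.
- team_id=8, seg=JV: no b row matches, row kept with b columns NULL.
- team_id=8, seg=TH: no b row matches, row kept with b columns NULL.
- team_id=6, seg=DM: no b row matches, row kept with b columns NULL.
- team_id=1, seg=DM: 1 matching b row(s), so 1 row(s) emitted.
- team_id=3, seg=TH: no b row matches, row kept with b columns NULL.
- team_id=8, seg=DM: no b row matches, row kept with b columns NULL.
After projecting and ordering:
b.seg | b.status | a.team_id | a.seg
DM | done | 1 | DM
TH | pending | 6 | TH
NULL | NULL | 3 | TH
NULL | NULL | 6 | DM
NULL | NULL | 8 | DM
NULL | NULL | 8 | JV
NULL | NULL | 8 | TH

(DM, done, 1, DM); (TH, pending, 6, TH); (NULL, NULL, 3, TH); (NULL, NULL, 6, DM); (NULL, NULL, 8, DM); (NULL, NULL, 8, JV); (NULL, NULL, 8, TH)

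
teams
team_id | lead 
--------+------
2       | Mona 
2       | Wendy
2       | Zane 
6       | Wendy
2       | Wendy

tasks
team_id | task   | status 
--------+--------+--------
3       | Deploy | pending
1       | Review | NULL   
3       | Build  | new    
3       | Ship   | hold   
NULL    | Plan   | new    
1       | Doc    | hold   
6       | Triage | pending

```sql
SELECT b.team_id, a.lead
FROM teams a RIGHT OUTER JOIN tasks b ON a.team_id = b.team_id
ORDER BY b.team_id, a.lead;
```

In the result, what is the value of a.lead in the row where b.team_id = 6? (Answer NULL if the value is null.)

Wendy

RIGHT JOIN keeps every row from `tasks`; unmatched rows get NULL for `teams`'s columns.
Matching on a.team_id = b.team_id. A NULL in a compared column never satisfies the condition.
Matched pairs: 1; unmatched b rows kept: 6.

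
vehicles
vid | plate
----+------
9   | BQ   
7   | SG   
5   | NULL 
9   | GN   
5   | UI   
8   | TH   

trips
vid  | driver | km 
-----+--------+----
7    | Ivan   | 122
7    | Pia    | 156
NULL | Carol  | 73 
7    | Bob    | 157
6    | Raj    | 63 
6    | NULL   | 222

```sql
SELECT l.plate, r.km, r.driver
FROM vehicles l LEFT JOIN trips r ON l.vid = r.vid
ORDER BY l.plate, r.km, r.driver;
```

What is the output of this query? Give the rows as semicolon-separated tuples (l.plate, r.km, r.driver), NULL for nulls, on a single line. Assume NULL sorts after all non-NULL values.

(BQ, NULL, NULL); (GN, NULL, NULL); (SG, 122, Ivan); (SG, 156, Pia); (SG, 157, Bob); (TH, NULL, NULL); (UI, NULL, NULL); (NULL, NULL, NULL)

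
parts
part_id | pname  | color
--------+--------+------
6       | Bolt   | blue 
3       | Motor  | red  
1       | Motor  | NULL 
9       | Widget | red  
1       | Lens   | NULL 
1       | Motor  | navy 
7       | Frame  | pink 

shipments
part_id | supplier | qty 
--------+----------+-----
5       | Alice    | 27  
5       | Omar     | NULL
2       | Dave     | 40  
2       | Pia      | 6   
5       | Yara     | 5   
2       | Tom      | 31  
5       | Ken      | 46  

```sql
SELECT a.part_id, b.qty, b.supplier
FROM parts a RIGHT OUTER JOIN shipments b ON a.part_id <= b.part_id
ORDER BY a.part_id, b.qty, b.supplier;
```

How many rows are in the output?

RIGHT JOIN keeps every row from `shipments`; unmatched rows get NULL for `parts`'s columns.
Matching on a.part_id <= b.part_id.
Matched pairs: 25; unmatched b rows kept: 0.
Total: 25 rows.

25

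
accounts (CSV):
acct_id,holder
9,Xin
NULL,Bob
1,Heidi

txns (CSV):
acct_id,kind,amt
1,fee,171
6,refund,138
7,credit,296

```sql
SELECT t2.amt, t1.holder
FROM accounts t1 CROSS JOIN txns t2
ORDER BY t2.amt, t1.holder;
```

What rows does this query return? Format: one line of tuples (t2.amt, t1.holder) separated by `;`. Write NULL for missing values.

CROSS JOIN pairs every row of `accounts` with every row of `txns`: 3 × 3 = 9 rows.
After projecting and ordering:
t2.amt | t1.holder
138 | Bob
138 | Heidi
138 | Xin
171 | Bob
171 | Heidi
171 | Xin
296 | Bob
296 | Heidi
296 | Xin

(138, Bob); (138, Heidi); (138, Xin); (171, Bob); (171, Heidi); (171, Xin); (296, Bob); (296, Heidi); (296, Xin)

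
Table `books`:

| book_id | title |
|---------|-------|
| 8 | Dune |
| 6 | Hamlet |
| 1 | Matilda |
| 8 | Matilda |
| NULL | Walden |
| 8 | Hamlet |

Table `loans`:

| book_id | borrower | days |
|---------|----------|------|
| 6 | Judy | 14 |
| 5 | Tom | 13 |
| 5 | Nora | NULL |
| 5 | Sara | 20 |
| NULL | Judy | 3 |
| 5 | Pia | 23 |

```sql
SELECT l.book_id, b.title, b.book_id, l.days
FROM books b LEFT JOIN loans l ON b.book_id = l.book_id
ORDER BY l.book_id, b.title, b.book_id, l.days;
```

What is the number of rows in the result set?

LEFT JOIN keeps every row from `books`; unmatched rows get NULL for `loans`'s columns.
Matching on b.book_id = l.book_id. A NULL in a compared column never satisfies the condition.
- b row (book_id=8): no match → kept, l columns NULL.
- b row (book_id=6): matches 1 l row(s) → 1 output row(s).
- b row (book_id=1): no match → kept, l columns NULL.
- b row (book_id=8): no match → kept, l columns NULL.
- b row (book_id=NULL): no match → kept, l columns NULL.
- b row (book_id=8): no match → kept, l columns NULL.
Total: 1 matched + 5 padded = 6 rows.

6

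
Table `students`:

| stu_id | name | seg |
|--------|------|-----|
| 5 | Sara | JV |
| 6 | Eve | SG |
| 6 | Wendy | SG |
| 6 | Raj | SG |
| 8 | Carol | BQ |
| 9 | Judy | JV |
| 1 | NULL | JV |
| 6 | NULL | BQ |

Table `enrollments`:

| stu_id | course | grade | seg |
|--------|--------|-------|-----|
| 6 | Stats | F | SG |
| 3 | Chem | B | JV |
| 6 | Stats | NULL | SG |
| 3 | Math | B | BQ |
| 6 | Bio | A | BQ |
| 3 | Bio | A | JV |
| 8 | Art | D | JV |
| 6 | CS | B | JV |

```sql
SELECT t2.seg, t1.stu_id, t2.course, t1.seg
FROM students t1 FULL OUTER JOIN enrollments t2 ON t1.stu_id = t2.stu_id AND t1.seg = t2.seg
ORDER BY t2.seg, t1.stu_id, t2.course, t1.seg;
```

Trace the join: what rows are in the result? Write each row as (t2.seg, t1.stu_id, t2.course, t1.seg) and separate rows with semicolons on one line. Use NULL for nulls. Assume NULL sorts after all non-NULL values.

FULL OUTER JOIN keeps every row from both sides; unmatched rows get NULL for the other side's columns.
Matching on t1.stu_id = t2.stu_id AND t1.seg = t2.seg.
- t1 row (stu_id=5, seg=JV): no match → kept, t2 columns NULL.
- t1 row (stu_id=6, seg=SG): matches 2 t2 row(s) → 2 output row(s).
- t1 row (stu_id=6, seg=SG): matches 2 t2 row(s) → 2 output row(s).
- t1 row (stu_id=6, seg=SG): matches 2 t2 row(s) → 2 output row(s).
- t1 row (stu_id=8, seg=BQ): no match → kept, t2 columns NULL.
- t1 row (stu_id=9, seg=JV): no match → kept, t2 columns NULL.
- t1 row (stu_id=1, seg=JV): no match → kept, t2 columns NULL.
- t1 row (stu_id=6, seg=BQ): matches 1 t2 row(s) → 1 output row(s).
- plus 5 unmatched t2 row(s), each kept with NULL t1 columns.

(BQ, 6, Bio, BQ); (BQ, NULL, Math, NULL); (JV, NULL, Art, NULL); (JV, NULL, Bio, NULL); (JV, NULL, CS, NULL); (JV, NULL, Chem, NULL); (SG, 6, Stats, SG); (SG, 6, Stats, SG); (SG, 6, Stats, SG); (SG, 6, Stats, SG); (SG, 6, Stats, SG); (SG, 6, Stats, SG); (NULL, 1, NULL, JV); (NULL, 5, NULL, JV); (NULL, 8, NULL, BQ); (NULL, 9, NULL, JV)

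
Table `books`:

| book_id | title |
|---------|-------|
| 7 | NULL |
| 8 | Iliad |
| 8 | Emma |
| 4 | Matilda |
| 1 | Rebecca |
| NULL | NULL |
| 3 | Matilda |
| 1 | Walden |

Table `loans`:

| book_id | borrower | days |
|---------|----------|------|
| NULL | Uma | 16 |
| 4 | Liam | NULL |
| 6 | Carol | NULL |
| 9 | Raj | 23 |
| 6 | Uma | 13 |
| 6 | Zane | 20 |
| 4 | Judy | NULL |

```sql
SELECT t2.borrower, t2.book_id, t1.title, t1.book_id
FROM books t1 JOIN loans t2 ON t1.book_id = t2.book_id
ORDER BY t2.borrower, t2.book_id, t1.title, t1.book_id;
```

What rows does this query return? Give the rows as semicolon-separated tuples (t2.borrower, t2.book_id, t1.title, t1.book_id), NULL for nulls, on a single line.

(Judy, 4, Matilda, 4); (Liam, 4, Matilda, 4)

INNER JOIN keeps only pairs where the ON condition holds.
Matching on t1.book_id = t2.book_id. A NULL in a compared column never satisfies the condition.
Matched pairs: 2.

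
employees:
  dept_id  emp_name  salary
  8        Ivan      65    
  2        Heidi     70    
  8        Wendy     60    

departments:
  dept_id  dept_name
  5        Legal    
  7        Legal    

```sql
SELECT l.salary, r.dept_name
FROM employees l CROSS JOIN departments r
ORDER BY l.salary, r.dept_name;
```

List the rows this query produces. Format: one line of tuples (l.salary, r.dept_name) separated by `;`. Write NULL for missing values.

(60, Legal); (60, Legal); (65, Legal); (65, Legal); (70, Legal); (70, Legal)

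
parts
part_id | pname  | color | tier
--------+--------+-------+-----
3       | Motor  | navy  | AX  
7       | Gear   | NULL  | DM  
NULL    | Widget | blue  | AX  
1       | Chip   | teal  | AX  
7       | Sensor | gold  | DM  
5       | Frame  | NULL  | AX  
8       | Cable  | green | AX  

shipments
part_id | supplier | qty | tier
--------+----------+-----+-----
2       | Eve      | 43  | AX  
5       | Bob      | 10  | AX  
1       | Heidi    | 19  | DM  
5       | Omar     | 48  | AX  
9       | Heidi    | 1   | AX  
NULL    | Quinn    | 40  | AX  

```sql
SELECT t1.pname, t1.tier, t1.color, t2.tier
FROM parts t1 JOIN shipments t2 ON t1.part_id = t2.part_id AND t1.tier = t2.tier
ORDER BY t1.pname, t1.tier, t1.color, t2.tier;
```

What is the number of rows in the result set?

2

INNER JOIN keeps only pairs where the ON condition holds.
Matching on t1.part_id = t2.part_id AND t1.tier = t2.tier. A NULL in a compared column never satisfies the condition.
- part_id=3, tier=AX: no matching t2 row, dropped.
- part_id=7, tier=DM: no matching t2 row, dropped.
- part_id=NULL, tier=AX: no matching t2 row, dropped.
- part_id=1, tier=AX: no matching t2 row, dropped.
- part_id=7, tier=DM: no matching t2 row, dropped.
- part_id=5, tier=AX: 2 matching t2 row(s), so 2 row(s) emitted.
- part_id=8, tier=AX: no matching t2 row, dropped.
Total: 2 rows.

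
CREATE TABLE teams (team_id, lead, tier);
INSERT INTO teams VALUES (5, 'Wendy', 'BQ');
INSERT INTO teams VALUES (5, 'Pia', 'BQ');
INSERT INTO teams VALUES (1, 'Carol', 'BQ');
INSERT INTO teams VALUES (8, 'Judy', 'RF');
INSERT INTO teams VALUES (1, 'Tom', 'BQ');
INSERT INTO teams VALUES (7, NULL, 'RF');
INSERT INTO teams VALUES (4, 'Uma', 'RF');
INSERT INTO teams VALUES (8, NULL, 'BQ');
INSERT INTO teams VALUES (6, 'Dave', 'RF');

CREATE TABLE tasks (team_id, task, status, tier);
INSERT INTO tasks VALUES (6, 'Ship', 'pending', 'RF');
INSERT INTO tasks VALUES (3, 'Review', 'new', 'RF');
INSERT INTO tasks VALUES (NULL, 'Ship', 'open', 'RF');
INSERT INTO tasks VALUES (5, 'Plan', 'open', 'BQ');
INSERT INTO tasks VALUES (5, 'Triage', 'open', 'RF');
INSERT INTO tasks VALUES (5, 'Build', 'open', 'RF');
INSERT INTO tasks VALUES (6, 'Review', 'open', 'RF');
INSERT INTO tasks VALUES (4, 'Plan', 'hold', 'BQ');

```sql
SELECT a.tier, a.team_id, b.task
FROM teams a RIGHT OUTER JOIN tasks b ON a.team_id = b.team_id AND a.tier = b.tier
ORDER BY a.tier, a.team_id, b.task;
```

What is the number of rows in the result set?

RIGHT JOIN keeps every row from `tasks`; unmatched rows get NULL for `teams`'s columns.
Matching on a.team_id = b.team_id AND a.tier = b.tier. A NULL in a compared column never satisfies the condition.
Matched pairs: 4; unmatched b rows kept: 5.
Total: 4 matched + 5 padded = 9 rows.

9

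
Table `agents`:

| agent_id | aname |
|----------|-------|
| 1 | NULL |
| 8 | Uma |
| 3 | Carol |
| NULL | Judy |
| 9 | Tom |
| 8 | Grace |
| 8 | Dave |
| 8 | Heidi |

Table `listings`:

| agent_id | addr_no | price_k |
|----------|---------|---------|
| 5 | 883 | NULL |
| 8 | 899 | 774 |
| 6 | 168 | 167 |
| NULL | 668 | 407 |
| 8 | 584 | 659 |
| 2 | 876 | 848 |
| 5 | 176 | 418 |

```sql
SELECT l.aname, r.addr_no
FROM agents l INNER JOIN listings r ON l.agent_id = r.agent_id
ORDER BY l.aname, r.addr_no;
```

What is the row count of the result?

8

INNER JOIN keeps only pairs where the ON condition holds.
Matching on l.agent_id = r.agent_id. A NULL in a compared column never satisfies the condition.
- l[0] agent_id=1 → no match; dropped.
- l[1] agent_id=8 → 2 match(es) in r → 2 row(s).
- l[2] agent_id=3 → no match; dropped.
- l[3] agent_id=NULL → no match; dropped.
- l[4] agent_id=9 → no match; dropped.
- l[5] agent_id=8 → 2 match(es) in r → 2 row(s).
- l[6] agent_id=8 → 2 match(es) in r → 2 row(s).
- l[7] agent_id=8 → 2 match(es) in r → 2 row(s).
Total: 8 rows.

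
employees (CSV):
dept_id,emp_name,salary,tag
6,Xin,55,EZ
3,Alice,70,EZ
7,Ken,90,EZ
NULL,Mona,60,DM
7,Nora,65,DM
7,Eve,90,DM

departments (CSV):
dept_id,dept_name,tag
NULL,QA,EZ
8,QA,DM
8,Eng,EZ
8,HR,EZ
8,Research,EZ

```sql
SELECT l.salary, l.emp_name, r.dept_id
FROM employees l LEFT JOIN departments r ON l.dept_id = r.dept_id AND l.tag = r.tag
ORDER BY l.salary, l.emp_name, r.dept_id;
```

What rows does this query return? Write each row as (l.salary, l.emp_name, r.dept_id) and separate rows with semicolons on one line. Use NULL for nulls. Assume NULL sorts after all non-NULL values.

(55, Xin, NULL); (60, Mona, NULL); (65, Nora, NULL); (70, Alice, NULL); (90, Eve, NULL); (90, Ken, NULL)

LEFT JOIN keeps every row from `employees`; unmatched rows get NULL for `departments`'s columns.
Matching on l.dept_id = r.dept_id AND l.tag = r.tag. A NULL in a compared column never satisfies the condition.
- l row (dept_id=6, tag=EZ): no match → kept, r columns NULL.
- l row (dept_id=3, tag=EZ): no match → kept, r columns NULL.
- l row (dept_id=7, tag=EZ): no match → kept, r columns NULL.
- l row (dept_id=NULL, tag=DM): no match → kept, r columns NULL.
- l row (dept_id=7, tag=DM): no match → kept, r columns NULL.
- l row (dept_id=7, tag=DM): no match → kept, r columns NULL.
After projecting and ordering:
l.salary | l.emp_name | r.dept_id
55 | Xin | NULL
60 | Mona | NULL
65 | Nora | NULL
70 | Alice | NULL
90 | Eve | NULL
90 | Ken | NULL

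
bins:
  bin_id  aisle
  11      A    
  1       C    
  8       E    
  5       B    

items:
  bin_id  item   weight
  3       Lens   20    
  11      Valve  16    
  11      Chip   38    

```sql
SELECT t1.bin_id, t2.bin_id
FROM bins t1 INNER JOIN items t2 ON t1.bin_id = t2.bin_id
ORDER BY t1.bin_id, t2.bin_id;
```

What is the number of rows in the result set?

2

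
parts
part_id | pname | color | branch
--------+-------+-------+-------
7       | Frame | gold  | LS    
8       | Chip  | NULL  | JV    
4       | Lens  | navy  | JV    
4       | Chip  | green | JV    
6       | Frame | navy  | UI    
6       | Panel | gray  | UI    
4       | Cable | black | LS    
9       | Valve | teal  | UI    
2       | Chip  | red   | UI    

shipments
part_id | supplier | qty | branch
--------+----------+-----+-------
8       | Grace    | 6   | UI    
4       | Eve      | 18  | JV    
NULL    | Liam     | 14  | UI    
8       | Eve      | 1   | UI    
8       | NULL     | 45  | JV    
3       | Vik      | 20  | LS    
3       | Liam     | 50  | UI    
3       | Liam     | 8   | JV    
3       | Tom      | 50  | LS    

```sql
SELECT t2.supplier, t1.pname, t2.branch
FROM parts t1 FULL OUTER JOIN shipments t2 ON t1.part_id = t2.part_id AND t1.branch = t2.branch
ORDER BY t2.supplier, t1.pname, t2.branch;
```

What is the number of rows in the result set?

16

FULL OUTER JOIN keeps every row from both sides; unmatched rows get NULL for the other side's columns.
Matching on t1.part_id = t2.part_id AND t1.branch = t2.branch. A NULL in a compared column never satisfies the condition.
Matched pairs: 3; unmatched t1 rows kept: 6; unmatched t2 rows kept: 7.
Total: 3 matched + 13 padded = 16 rows.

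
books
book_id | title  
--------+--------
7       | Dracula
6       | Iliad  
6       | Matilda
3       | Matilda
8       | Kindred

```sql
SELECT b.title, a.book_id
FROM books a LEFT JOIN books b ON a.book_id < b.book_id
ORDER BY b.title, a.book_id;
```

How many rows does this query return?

LEFT JOIN keeps every row from `books a`; unmatched rows get NULL for `books b`'s columns.
Matching on a.book_id < b.book_id.
- book_id=7: 1 matching b row(s), so 1 row(s) emitted.
- book_id=6: 2 matching b row(s), so 2 row(s) emitted.
- book_id=6: 2 matching b row(s), so 2 row(s) emitted.
- book_id=3: 4 matching b row(s), so 4 row(s) emitted.
- book_id=8: no b row matches, row kept with b columns NULL.
Total: 9 matched + 1 padded = 10 rows.

10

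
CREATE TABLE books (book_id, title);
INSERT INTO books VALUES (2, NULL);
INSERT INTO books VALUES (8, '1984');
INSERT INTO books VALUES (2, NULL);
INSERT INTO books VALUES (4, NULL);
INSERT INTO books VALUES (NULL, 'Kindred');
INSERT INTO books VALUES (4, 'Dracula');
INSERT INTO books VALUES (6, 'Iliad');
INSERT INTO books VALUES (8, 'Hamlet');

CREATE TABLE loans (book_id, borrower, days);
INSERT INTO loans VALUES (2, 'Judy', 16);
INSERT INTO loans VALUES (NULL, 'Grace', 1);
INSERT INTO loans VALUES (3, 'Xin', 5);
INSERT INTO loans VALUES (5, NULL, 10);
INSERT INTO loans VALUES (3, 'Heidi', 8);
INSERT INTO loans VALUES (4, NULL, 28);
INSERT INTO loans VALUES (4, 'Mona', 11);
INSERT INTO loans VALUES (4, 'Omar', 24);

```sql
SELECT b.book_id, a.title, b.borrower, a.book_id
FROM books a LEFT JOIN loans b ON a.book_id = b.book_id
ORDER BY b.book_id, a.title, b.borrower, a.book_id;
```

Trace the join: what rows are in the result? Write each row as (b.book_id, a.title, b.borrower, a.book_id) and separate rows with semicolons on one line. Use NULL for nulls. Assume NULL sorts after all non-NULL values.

LEFT JOIN keeps every row from `books`; unmatched rows get NULL for `loans`'s columns.
Matching on a.book_id = b.book_id. A NULL in a compared column never satisfies the condition.
- a (book_id=2) pairs with 1 row(s) of b.
- a (book_id=8) has no partner → padded with NULL.
- a (book_id=2) pairs with 1 row(s) of b.
- a (book_id=4) pairs with 3 row(s) of b.
- a (book_id=NULL) has no partner → padded with NULL.
- a (book_id=4) pairs with 3 row(s) of b.
- a (book_id=6) has no partner → padded with NULL.
- a (book_id=8) has no partner → padded with NULL.

(2, NULL, Judy, 2); (2, NULL, Judy, 2); (4, Dracula, Mona, 4); (4, Dracula, Omar, 4); (4, Dracula, NULL, 4); (4, NULL, Mona, 4); (4, NULL, Omar, 4); (4, NULL, NULL, 4); (NULL, 1984, NULL, 8); (NULL, Hamlet, NULL, 8); (NULL, Iliad, NULL, 6); (NULL, Kindred, NULL, NULL)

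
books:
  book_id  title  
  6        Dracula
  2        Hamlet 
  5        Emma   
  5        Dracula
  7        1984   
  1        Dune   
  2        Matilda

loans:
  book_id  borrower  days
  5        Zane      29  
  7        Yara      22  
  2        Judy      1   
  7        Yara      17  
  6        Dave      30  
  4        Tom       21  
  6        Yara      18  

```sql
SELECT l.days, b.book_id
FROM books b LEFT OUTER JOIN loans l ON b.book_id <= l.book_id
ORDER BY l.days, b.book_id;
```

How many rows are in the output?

LEFT JOIN keeps every row from `books`; unmatched rows get NULL for `loans`'s columns.
Matching on b.book_id <= l.book_id.
- book_id=6: 4 matching l row(s), so 4 row(s) emitted.
- book_id=2: 7 matching l row(s), so 7 row(s) emitted.
- book_id=5: 5 matching l row(s), so 5 row(s) emitted.
- book_id=5: 5 matching l row(s), so 5 row(s) emitted.
- book_id=7: 2 matching l row(s), so 2 row(s) emitted.
- book_id=1: 7 matching l row(s), so 7 row(s) emitted.
- book_id=2: 7 matching l row(s), so 7 row(s) emitted.
Total: 37 rows.

37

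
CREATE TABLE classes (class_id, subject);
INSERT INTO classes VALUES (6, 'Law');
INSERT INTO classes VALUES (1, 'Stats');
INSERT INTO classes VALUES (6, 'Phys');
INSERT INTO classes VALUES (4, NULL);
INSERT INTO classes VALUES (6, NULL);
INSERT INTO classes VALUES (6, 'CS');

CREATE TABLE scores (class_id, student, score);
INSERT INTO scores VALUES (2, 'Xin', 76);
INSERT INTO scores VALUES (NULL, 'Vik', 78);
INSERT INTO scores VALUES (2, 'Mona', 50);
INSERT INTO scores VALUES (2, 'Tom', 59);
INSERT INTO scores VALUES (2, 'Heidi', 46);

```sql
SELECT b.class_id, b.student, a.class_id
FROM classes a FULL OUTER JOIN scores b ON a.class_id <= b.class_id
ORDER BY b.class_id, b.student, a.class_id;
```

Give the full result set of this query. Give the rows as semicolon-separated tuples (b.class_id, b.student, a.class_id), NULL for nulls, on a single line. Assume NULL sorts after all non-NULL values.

FULL OUTER JOIN keeps every row from both sides; unmatched rows get NULL for the other side's columns.
Matching on a.class_id <= b.class_id. A NULL in a compared column never satisfies the condition.
Matched pairs: 4; unmatched a rows kept: 5; unmatched b rows kept: 1.

(2, Heidi, 1); (2, Mona, 1); (2, Tom, 1); (2, Xin, 1); (NULL, Vik, NULL); (NULL, NULL, 4); (NULL, NULL, 6); (NULL, NULL, 6); (NULL, NULL, 6); (NULL, NULL, 6)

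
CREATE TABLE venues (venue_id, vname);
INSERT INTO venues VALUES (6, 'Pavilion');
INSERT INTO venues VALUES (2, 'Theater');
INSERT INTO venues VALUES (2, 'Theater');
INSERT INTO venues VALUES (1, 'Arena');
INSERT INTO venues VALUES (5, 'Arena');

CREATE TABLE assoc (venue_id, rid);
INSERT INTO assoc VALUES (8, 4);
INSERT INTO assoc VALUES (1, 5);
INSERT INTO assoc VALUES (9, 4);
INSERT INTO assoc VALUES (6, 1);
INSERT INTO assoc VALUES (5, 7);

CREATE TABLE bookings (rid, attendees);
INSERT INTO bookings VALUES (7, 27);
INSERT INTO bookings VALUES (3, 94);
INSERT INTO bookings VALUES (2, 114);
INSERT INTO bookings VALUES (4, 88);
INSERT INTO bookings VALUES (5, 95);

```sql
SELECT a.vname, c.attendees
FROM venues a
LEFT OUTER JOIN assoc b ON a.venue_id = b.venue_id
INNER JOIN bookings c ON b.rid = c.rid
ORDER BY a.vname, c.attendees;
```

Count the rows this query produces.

2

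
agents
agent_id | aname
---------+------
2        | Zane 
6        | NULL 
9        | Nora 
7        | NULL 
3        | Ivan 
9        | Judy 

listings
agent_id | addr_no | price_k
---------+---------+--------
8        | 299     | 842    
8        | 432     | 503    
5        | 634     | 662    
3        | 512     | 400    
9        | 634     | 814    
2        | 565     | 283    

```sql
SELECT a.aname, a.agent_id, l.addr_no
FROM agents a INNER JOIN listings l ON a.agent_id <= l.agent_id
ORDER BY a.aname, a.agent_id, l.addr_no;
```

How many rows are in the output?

19

INNER JOIN keeps only pairs where the ON condition holds.
Matching on a.agent_id <= l.agent_id.
- agent_id=2: 6 matching l row(s), so 6 row(s) emitted.
- agent_id=6: 3 matching l row(s), so 3 row(s) emitted.
- agent_id=9: 1 matching l row(s), so 1 row(s) emitted.
- agent_id=7: 3 matching l row(s), so 3 row(s) emitted.
- agent_id=3: 5 matching l row(s), so 5 row(s) emitted.
- agent_id=9: 1 matching l row(s), so 1 row(s) emitted.
Total: 19 rows.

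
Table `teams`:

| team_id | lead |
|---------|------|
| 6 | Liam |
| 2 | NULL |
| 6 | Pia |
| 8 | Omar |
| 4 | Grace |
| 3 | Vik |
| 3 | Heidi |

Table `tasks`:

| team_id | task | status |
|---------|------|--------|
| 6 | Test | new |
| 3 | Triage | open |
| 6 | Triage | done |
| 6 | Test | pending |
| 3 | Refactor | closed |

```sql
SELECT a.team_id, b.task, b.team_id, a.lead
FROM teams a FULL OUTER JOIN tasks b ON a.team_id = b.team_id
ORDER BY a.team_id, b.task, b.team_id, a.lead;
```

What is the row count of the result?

13

FULL OUTER JOIN keeps every row from both sides; unmatched rows get NULL for the other side's columns.
Matching on a.team_id = b.team_id.
Matched pairs: 10; unmatched a rows kept: 3; unmatched b rows kept: 0.
Total: 10 matched + 3 padded = 13 rows.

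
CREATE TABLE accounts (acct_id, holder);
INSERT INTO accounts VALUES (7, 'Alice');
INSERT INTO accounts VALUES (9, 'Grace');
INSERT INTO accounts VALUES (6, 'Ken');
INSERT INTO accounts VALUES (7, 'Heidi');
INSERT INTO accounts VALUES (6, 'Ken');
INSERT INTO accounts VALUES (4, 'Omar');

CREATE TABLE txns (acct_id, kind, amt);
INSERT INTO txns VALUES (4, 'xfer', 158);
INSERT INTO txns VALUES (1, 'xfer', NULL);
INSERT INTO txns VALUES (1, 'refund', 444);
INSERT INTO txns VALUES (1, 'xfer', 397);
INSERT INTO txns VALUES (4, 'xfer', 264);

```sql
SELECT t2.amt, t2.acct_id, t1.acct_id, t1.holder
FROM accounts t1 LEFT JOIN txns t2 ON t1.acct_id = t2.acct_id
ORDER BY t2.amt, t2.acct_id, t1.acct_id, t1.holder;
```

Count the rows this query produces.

LEFT JOIN keeps every row from `accounts`; unmatched rows get NULL for `txns`'s columns.
Matching on t1.acct_id = t2.acct_id.
Matched pairs: 2; unmatched t1 rows kept: 5.
Total: 2 matched + 5 padded = 7 rows.

7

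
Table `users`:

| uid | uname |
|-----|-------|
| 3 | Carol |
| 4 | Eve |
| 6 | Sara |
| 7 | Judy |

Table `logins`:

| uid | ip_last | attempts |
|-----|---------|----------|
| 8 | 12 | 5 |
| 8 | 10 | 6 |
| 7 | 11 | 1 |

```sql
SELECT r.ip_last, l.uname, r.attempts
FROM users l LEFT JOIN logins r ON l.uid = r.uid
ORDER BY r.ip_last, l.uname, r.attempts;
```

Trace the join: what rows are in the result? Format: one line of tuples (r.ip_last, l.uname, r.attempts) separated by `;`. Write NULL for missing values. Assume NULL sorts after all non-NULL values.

(11, Judy, 1); (NULL, Carol, NULL); (NULL, Eve, NULL); (NULL, Sara, NULL)

LEFT JOIN keeps every row from `users`; unmatched rows get NULL for `logins`'s columns.
Matching on l.uid = r.uid.
Matched pairs: 1; unmatched l rows kept: 3.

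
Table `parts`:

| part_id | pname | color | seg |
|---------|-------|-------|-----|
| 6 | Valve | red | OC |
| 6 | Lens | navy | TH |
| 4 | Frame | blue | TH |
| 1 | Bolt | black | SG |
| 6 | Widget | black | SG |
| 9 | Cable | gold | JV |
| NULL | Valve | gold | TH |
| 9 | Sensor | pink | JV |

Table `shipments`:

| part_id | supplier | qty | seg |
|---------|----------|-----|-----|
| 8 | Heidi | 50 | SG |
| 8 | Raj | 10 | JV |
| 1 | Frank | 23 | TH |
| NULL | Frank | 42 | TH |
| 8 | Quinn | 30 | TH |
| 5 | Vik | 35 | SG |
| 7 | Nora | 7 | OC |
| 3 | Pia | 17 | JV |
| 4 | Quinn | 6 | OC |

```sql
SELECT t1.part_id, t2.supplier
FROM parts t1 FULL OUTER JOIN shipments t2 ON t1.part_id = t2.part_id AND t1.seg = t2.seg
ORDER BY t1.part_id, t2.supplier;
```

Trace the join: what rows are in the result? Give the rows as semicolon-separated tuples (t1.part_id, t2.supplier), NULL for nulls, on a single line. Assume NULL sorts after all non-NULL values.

(1, NULL); (4, NULL); (6, NULL); (6, NULL); (6, NULL); (9, NULL); (9, NULL); (NULL, Frank); (NULL, Frank); (NULL, Heidi); (NULL, Nora); (NULL, Pia); (NULL, Quinn); (NULL, Quinn); (NULL, Raj); (NULL, Vik); (NULL, NULL)

FULL OUTER JOIN keeps every row from both sides; unmatched rows get NULL for the other side's columns.
Matching on t1.part_id = t2.part_id AND t1.seg = t2.seg. A NULL in a compared column never satisfies the condition.
Matched pairs: 0; unmatched t1 rows kept: 8; unmatched t2 rows kept: 9.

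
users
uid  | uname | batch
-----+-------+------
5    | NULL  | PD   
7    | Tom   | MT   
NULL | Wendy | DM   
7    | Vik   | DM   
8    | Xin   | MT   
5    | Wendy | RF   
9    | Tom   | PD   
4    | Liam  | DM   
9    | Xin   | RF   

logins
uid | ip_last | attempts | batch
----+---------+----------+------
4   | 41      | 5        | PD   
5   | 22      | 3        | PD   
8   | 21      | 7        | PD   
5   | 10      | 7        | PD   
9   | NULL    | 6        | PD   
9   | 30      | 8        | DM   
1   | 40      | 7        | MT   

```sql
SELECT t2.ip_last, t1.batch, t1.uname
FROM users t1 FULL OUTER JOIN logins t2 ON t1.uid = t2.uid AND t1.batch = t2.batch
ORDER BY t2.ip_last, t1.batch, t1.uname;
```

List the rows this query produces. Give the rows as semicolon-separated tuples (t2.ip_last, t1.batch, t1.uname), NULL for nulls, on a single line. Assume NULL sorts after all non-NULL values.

(10, PD, NULL); (21, NULL, NULL); (22, PD, NULL); (30, NULL, NULL); (40, NULL, NULL); (41, NULL, NULL); (NULL, DM, Liam); (NULL, DM, Vik); (NULL, DM, Wendy); (NULL, MT, Tom); (NULL, MT, Xin); (NULL, PD, Tom); (NULL, RF, Wendy); (NULL, RF, Xin)

FULL OUTER JOIN keeps every row from both sides; unmatched rows get NULL for the other side's columns.
Matching on t1.uid = t2.uid AND t1.batch = t2.batch. A NULL in a compared column never satisfies the condition.
- t1 (uid=5, batch=PD) pairs with 2 row(s) of t2.
- t1 (uid=7, batch=MT) has no partner → padded with NULL.
- t1 (uid=NULL, batch=DM) has no partner → padded with NULL.
- t1 (uid=7, batch=DM) has no partner → padded with NULL.
- t1 (uid=8, batch=MT) has no partner → padded with NULL.
- t1 (uid=5, batch=RF) has no partner → padded with NULL.
- t1 (uid=9, batch=PD) pairs with 1 row(s) of t2.
- t1 (uid=4, batch=DM) has no partner → padded with NULL.
- t1 (uid=9, batch=RF) has no partner → padded with NULL.
- 4 row(s) from t2 found no t1 partner → padded with NULL.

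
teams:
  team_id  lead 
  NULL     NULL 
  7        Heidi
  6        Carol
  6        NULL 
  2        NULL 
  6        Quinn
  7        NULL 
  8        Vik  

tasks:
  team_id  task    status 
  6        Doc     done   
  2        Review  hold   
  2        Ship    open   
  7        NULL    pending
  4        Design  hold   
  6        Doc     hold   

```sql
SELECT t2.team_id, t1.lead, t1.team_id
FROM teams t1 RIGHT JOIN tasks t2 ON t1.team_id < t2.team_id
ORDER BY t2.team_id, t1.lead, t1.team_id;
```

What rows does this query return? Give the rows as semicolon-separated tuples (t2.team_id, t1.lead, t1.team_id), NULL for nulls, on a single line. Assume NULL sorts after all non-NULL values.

(2, NULL, NULL); (2, NULL, NULL); (4, NULL, 2); (6, NULL, 2); (6, NULL, 2); (7, Carol, 6); (7, Quinn, 6); (7, NULL, 2); (7, NULL, 6)

RIGHT JOIN keeps every row from `tasks`; unmatched rows get NULL for `teams`'s columns.
Matching on t1.team_id < t2.team_id. A NULL in a compared column never satisfies the condition.
Matched pairs: 7; unmatched t2 rows kept: 2.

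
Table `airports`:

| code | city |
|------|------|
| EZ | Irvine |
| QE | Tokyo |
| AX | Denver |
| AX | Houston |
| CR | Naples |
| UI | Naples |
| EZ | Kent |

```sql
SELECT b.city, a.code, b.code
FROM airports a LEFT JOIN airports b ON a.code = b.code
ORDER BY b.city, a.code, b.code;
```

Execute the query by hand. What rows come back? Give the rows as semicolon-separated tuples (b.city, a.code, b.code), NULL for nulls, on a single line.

LEFT JOIN keeps every row from `airports a`; unmatched rows get NULL for `airports b`'s columns.
Matching on a.code = b.code.
Matched pairs: 11; unmatched a rows kept: 0.

(Denver, AX, AX); (Denver, AX, AX); (Houston, AX, AX); (Houston, AX, AX); (Irvine, EZ, EZ); (Irvine, EZ, EZ); (Kent, EZ, EZ); (Kent, EZ, EZ); (Naples, CR, CR); (Naples, UI, UI); (Tokyo, QE, QE)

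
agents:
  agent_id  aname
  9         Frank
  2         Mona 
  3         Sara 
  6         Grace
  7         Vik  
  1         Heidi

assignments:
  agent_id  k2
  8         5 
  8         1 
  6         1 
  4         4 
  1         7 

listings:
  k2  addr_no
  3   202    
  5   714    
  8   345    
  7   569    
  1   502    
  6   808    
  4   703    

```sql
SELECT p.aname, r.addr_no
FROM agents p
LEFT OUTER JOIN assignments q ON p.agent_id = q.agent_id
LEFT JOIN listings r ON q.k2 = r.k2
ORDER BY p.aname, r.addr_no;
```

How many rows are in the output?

Evaluate left to right. First `agents p LEFT JOIN assignments q` on agent_id: 6 row(s).
Then LEFT JOIN `listings r` on k2: each of those 6 rows is kept; rows whose q.k2 has no match in r get NULL for r's columns.
Result: 6 row(s).

6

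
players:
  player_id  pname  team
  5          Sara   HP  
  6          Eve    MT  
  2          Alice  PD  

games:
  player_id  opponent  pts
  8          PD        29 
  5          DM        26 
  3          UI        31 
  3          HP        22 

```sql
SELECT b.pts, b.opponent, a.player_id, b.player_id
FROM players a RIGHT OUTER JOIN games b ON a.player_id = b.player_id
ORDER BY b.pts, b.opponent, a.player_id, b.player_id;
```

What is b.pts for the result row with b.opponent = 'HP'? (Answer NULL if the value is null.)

RIGHT JOIN keeps every row from `games`; unmatched rows get NULL for `players`'s columns.
Matching on a.player_id = b.player_id.
- player_id=5: 1 matching b row(s), so 1 row(s) emitted.
- player_id=6: no matching b row.
- player_id=2: no matching b row.
- 3 row(s) from b found no a partner → padded with NULL.

22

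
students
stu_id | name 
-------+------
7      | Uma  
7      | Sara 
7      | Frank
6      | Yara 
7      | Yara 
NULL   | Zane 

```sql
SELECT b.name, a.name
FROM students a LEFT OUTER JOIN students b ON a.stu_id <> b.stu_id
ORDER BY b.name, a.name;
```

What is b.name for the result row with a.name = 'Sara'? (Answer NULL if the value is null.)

Yara

LEFT JOIN keeps every row from `students a`; unmatched rows get NULL for `students b`'s columns.
Matching on a.stu_id <> b.stu_id. A NULL in a compared column never satisfies the condition.
Matched pairs: 8; unmatched a rows kept: 1.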